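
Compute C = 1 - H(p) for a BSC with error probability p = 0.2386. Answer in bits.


H(p) = -p*log2(p) - (1-p)*log2(1-p) = -0.2386*log2(0.2386) - 0.7614*log2(0.7614) = 0.493266 + 0.299438 = 0.7927. C = 1 - H(p) = 1 - 0.7927 = 0.2073

0.2073 bits


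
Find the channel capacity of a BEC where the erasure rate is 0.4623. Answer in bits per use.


C = 1 - epsilon = 1 - 0.4623 = 0.5377

0.5377 bits


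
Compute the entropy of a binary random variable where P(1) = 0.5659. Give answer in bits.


H = -p*log2(p) - (1-p)*log2(1-p). -0.5659*log2(0.5659) = 0.464819; -0.4341*log2(0.4341) = 0.522613. H = 0.464819 + 0.522613 = 0.9874

0.9874 bits


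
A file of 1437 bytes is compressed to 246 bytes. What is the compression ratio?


Ratio = original / compressed = 1437 / 246 = 5.8415

5.8415


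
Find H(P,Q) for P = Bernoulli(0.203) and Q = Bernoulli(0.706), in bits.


H(P,Q) = -p*log2(q) - (1-p)*log2(1-q). -0.203*log2(0.706) = 0.101959; -0.797*log2(0.294) = 1.407591. H(P,Q) = 0.101959 + 1.407591 = 1.5095

1.5095 bits


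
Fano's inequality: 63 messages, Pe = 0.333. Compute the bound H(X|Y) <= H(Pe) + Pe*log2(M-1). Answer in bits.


H(Pe) = -Pe*log2(Pe) - (1-Pe)*log2(1-Pe) = -0.333*log2(0.333) - 0.667*log2(0.667) = 0.528273 + 0.389689 = 0.918. Pe*log2(M-1) = 0.333*log2(62) = 1.982747. Bound = H(Pe) + Pe*log2(M-1) = 0.528273 + 0.389689 + 1.982747 = 2.9007

2.9007 bits


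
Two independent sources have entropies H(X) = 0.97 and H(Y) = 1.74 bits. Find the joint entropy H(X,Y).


For independent variables, H(X,Y) = H(X) + H(Y) = 0.97 + 1.74 = 2.71

2.71 bits


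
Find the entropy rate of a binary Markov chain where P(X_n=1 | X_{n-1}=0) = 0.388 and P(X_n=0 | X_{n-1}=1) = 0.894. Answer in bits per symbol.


Stationary distribution: pi_0 = p10/(p01+p10) = 0.6973, pi_1 = 0.3027. Entropy rate H' = pi_0*H(p01) + pi_1*H(p10) = 0.6973*0.9635 + 0.3027*0.4877 = 0.8195

0.8195 bits/symbol


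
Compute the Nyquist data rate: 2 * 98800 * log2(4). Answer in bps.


Rate = 2 * B * log2(M) = 2 * 98800 * 2.0 = 395200.0

395200.0 bps


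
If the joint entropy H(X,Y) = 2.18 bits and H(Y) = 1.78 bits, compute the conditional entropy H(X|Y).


H(X|Y) = H(X,Y) - H(Y) = 2.18 - 1.78 = 0.4

0.4 bits


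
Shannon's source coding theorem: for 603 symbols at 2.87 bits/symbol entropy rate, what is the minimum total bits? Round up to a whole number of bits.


Minimum bits >= n * H = 603 * 2.87 = 1730.61, rounded up to a whole number of bits = 1731

1731 bits


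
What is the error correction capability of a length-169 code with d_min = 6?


Correction capability = floor((d-1)/2) = floor((6-1)/2) = 2

2 errors


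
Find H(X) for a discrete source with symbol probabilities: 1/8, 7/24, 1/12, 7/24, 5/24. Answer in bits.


H = -sum(p_i * log2(p_i)). Terms: -(1/8)*log2(1/8) = 0.375000; -(7/24)*log2(7/24) = 0.518469; -(1/12)*log2(1/12) = 0.298747; -(7/24)*log2(7/24) = 0.518469; -(5/24)*log2(5/24) = 0.471466. H = 0.375000 + 0.518469 + 0.298747 + 0.518469 + 0.471466 = 2.1822

2.1822 bits


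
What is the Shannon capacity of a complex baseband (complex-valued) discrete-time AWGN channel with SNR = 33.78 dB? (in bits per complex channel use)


SNR_linear = 10^(33.78/10) = 2387.8113; C = log2(1 + SNR_linear) = log2(1 + 2387.8113) = 11.2221

11.2221 bits/channel use


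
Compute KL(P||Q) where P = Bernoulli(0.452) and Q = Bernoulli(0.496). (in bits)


KL = p*log2(p/q) + (1-p)*log2((1-p)/(1-q)) = 0.452*log2(0.452/0.496) + 0.548*log2(0.548/0.504) = 0.0056

0.0056 bits


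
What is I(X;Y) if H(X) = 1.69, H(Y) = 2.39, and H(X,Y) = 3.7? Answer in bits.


I(X;Y) = H(X) + H(Y) - H(X,Y) = 1.69 + 2.39 - 3.7 = 0.38

0.38 bits


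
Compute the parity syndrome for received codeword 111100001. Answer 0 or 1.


Syndrome = XOR of all bits = 1 XOR 1 XOR 1 XOR 1 XOR 0 XOR 0 XOR 0 XOR 0 XOR 1 = 1

1


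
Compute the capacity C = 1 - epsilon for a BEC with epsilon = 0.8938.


C = 1 - epsilon = 1 - 0.8938 = 0.1062

0.1062 bits


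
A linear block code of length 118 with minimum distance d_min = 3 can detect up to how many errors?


Detection capability = d_min - 1 = 3 - 1 = 2

2 errors


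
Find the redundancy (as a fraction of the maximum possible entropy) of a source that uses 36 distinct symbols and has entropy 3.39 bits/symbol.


H_max = log2(K) = log2(36) = 5.1699 bits/symbol. Redundancy = 1 - H/H_max = 1 - 3.39/5.1699 = 1 - 0.6557 = 0.3443

0.3443


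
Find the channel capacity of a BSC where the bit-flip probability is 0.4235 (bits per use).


H(p) = -p*log2(p) - (1-p)*log2(1-p) = -0.4235*log2(0.4235) - 0.5765*log2(0.5765) = 0.524956 + 0.458091 = 0.983. C = 1 - H(p) = 1 - 0.983 = 0.017

0.017 bits


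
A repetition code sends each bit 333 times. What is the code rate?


Rate = k/n = 1/333

1/333


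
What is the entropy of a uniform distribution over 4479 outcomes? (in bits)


H = log2(n) = log2(4479) = 12.129

12.129 bits


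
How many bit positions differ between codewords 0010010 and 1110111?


Count differing positions: ^ ^ . . ^ . ^ = 4 differences

4


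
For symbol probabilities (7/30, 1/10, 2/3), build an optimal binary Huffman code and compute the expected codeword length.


Huffman construction (repeatedly merge the two least-probable nodes; each merge adds 1 bit to every symbol beneath it): 1/10 + 7/30 = 1/3; 1/3 + 2/3 = 1. Resulting codeword lengths (in the order the probabilities were given): (2, 2, 1). L_avg = sum(p_i * l_i) = 7/30*2 + 1/10*2 + 2/3*1 = 4/3 = 1.3333

1.3333 bits


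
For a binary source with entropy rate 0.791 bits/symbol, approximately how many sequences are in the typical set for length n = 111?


log2|A_typical| = nH = 111 * 0.791 = 87.801, so |A_typical| ~ 2^87.801 = 2.696e+26

2.696e+26


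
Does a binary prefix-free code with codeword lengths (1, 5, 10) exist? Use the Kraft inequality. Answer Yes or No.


Kraft sum = sum(2^(-l_i)) = 0.5322, need <= 1. Result: satisfied (a binary prefix-free code with these lengths exists)

Yes


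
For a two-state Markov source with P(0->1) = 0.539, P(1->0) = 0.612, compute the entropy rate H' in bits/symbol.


Stationary distribution: pi_0 = p10/(p01+p10) = 0.5317, pi_1 = 0.4683. Entropy rate H' = pi_0*H(p01) + pi_1*H(p10) = 0.5317*0.9956 + 0.4683*0.9635 = 0.9806

0.9806 bits/symbol


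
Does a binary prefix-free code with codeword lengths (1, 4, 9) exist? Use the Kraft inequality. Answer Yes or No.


Kraft sum = sum(2^(-l_i)) = 0.5645, need <= 1. Result: satisfied (a binary prefix-free code with these lengths exists)

Yes


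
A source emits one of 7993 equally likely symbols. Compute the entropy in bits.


H = log2(n) = log2(7993) = 12.9645

12.9645 bits


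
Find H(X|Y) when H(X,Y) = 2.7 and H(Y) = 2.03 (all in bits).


H(X|Y) = H(X,Y) - H(Y) = 2.7 - 2.03 = 0.67

0.67 bits


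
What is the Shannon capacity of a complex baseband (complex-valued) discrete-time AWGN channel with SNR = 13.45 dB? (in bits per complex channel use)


SNR_linear = 10^(13.45/10) = 22.1309; C = log2(1 + SNR_linear) = log2(1 + 22.1309) = 4.5318

4.5318 bits/channel use


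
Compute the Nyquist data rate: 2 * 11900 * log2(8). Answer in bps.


Rate = 2 * B * log2(M) = 2 * 11900 * 3.0 = 71400.0

71400.0 bps


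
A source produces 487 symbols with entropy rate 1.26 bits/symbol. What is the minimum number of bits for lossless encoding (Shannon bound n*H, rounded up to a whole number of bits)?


Minimum bits >= n * H = 487 * 1.26 = 613.62, rounded up to a whole number of bits = 614

614 bits


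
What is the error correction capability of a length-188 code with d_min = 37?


Correction capability = floor((d-1)/2) = floor((37-1)/2) = 18

18 errors


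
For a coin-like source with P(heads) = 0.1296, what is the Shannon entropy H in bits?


H = -p*log2(p) - (1-p)*log2(1-p). -0.1296*log2(0.1296) = 0.382043; -0.8704*log2(0.8704) = 0.174297. H = 0.382043 + 0.174297 = 0.5563

0.5563 bits


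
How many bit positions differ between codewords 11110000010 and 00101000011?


Count differing positions: ^ ^ . ^ ^ . . . . . ^ = 5 differences

5


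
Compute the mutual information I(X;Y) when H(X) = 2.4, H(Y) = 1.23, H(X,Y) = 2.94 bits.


I(X;Y) = H(X) + H(Y) - H(X,Y) = 2.4 + 1.23 - 2.94 = 0.69

0.69 bits


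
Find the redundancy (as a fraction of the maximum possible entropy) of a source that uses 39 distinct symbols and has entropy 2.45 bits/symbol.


H_max = log2(K) = log2(39) = 5.2854 bits/symbol. Redundancy = 1 - H/H_max = 1 - 2.45/5.2854 = 1 - 0.4635 = 0.5365

0.5365


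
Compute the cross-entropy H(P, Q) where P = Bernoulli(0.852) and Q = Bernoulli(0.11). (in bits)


H(P,Q) = -p*log2(q) - (1-p)*log2(1-q). -0.852*log2(0.11) = 2.713130; -0.148*log2(0.89) = 0.024882. H(P,Q) = 2.713130 + 0.024882 = 2.738

2.738 bits


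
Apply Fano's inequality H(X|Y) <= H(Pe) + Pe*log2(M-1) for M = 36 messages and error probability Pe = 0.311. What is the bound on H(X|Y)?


H(Pe) = -Pe*log2(Pe) - (1-Pe)*log2(1-Pe) = -0.311*log2(0.311) - 0.689*log2(0.689) = 0.524039 + 0.370285 = 0.8943. Pe*log2(M-1) = 0.311*log2(35) = 1.595207. Bound = H(Pe) + Pe*log2(M-1) = 0.524039 + 0.370285 + 1.595207 = 2.4895

2.4895 bits


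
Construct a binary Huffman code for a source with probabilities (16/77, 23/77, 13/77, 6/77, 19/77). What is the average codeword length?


Huffman construction (repeatedly merge the two least-probable nodes; each merge adds 1 bit to every symbol beneath it): 6/77 + 13/77 = 19/77; 16/77 + 19/77 = 5/11; 19/77 + 23/77 = 6/11; 5/11 + 6/11 = 1. Resulting codeword lengths (in the order the probabilities were given): (2, 2, 3, 3, 2). L_avg = sum(p_i * l_i) = 16/77*2 + 23/77*2 + 13/77*3 + 6/77*3 + 19/77*2 = 173/77 = 2.2468

2.2468 bits


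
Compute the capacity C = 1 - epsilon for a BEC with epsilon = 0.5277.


C = 1 - epsilon = 1 - 0.5277 = 0.4723

0.4723 bits


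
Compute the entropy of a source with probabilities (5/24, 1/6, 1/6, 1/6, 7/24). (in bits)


H = -sum(p_i * log2(p_i)). Terms: -(5/24)*log2(5/24) = 0.471466; -(1/6)*log2(1/6) = 0.430827; -(1/6)*log2(1/6) = 0.430827; -(1/6)*log2(1/6) = 0.430827; -(7/24)*log2(7/24) = 0.518469. H = 0.471466 + 0.430827 + 0.430827 + 0.430827 + 0.518469 = 2.2824

2.2824 bits


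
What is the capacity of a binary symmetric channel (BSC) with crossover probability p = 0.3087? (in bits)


H(p) = -p*log2(p) - (1-p)*log2(1-p) = -0.3087*log2(0.3087) - 0.6913*log2(0.6913) = 0.523470 + 0.368198 = 0.8917. C = 1 - H(p) = 1 - 0.8917 = 0.1083

0.1083 bits


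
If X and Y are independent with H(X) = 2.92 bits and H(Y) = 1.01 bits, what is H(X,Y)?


For independent variables, H(X,Y) = H(X) + H(Y) = 2.92 + 1.01 = 3.93

3.93 bits


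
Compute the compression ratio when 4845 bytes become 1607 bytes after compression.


Ratio = original / compressed = 4845 / 1607 = 3.0149

3.0149


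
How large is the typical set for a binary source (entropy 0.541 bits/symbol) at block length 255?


log2|A_typical| = nH = 255 * 0.541 = 137.955, so |A_typical| ~ 2^137.955 = 3.377e+41

3.377e+41


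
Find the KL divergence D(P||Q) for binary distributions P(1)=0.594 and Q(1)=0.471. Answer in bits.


KL = p*log2(p/q) + (1-p)*log2((1-p)/(1-q)) = 0.594*log2(0.594/0.471) + 0.406*log2(0.406/0.529) = 0.0438

0.0438 bits


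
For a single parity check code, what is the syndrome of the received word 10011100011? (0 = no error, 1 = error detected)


Syndrome = XOR of all bits = 1 XOR 0 XOR 0 XOR 1 XOR 1 XOR 1 XOR 0 XOR 0 XOR 0 XOR 1 XOR 1 = 0

0


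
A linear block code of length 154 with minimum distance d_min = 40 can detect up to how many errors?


Detection capability = d_min - 1 = 40 - 1 = 39

39 errors


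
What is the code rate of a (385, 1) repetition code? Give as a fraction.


Rate = k/n = 1/385

1/385


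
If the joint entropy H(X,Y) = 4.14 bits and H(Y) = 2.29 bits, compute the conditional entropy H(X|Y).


H(X|Y) = H(X,Y) - H(Y) = 4.14 - 2.29 = 1.85

1.85 bits


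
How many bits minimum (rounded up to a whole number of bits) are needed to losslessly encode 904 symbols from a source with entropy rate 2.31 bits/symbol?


Minimum bits >= n * H = 904 * 2.31 = 2088.24, rounded up to a whole number of bits = 2089

2089 bits


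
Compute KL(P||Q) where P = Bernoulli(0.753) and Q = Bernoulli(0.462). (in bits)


KL = p*log2(p/q) + (1-p)*log2((1-p)/(1-q)) = 0.753*log2(0.753/0.462) + 0.247*log2(0.247/0.538) = 0.2533

0.2533 bits


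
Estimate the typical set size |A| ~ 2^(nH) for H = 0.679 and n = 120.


log2|A_typical| = nH = 120 * 0.679 = 81.48, so |A_typical| ~ 2^81.48 = 3.372e+24

3.372e+24


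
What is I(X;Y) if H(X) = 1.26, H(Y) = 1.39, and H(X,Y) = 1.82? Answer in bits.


I(X;Y) = H(X) + H(Y) - H(X,Y) = 1.26 + 1.39 - 1.82 = 0.83

0.83 bits


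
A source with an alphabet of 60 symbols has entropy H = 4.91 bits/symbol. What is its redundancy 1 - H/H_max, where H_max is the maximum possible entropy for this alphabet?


H_max = log2(K) = log2(60) = 5.9069 bits/symbol. Redundancy = 1 - H/H_max = 1 - 4.91/5.9069 = 1 - 0.8312 = 0.1688

0.1688


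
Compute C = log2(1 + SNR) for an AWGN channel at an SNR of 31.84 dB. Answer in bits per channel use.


SNR_linear = 10^(31.84/10) = 1527.5661; C = log2(1 + SNR_linear) = log2(1 + 1527.5661) = 10.578

10.578 bits/channel use


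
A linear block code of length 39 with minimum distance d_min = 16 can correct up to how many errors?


Correction capability = floor((d-1)/2) = floor((16-1)/2) = 7

7 errors


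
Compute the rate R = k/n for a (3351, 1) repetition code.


Rate = k/n = 1/3351

1/3351


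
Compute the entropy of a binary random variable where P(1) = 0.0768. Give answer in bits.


H = -p*log2(p) - (1-p)*log2(1-p). -0.0768*log2(0.0768) = 0.284371; -0.9232*log2(0.9232) = 0.106431. H = 0.284371 + 0.106431 = 0.3908

0.3908 bits


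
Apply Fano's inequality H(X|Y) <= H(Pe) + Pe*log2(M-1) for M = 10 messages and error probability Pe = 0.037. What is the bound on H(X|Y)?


H(Pe) = -Pe*log2(Pe) - (1-Pe)*log2(1-Pe) = -0.037*log2(0.037) - 0.963*log2(0.963) = 0.175984 + 0.052380 = 0.2284. Pe*log2(M-1) = 0.037*log2(9) = 0.117287. Bound = H(Pe) + Pe*log2(M-1) = 0.175984 + 0.052380 + 0.117287 = 0.3457

0.3457 bits


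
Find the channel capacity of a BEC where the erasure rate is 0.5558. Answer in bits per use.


C = 1 - epsilon = 1 - 0.5558 = 0.4442

0.4442 bits


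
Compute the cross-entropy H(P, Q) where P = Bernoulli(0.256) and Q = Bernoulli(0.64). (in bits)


H(P,Q) = -p*log2(q) - (1-p)*log2(1-q). -0.256*log2(0.64) = 0.164827; -0.744*log2(0.36) = 1.096605. H(P,Q) = 0.164827 + 1.096605 = 1.2614

1.2614 bits


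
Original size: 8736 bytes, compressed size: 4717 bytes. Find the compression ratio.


Ratio = original / compressed = 8736 / 4717 = 1.852

1.852


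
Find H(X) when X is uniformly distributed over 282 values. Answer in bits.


H = log2(n) = log2(282) = 8.1396

8.1396 bits


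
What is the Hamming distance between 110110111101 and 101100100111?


Count differing positions: . ^ ^ . ^ . . ^ ^ . ^ . = 6 differences

6


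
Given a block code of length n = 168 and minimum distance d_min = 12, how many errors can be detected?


Detection capability = d_min - 1 = 12 - 1 = 11

11 errors


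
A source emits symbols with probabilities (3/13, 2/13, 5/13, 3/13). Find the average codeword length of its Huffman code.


Huffman construction (repeatedly merge the two least-probable nodes; each merge adds 1 bit to every symbol beneath it): 2/13 + 3/13 = 5/13; 3/13 + 5/13 = 8/13; 5/13 + 8/13 = 1. Resulting codeword lengths (in the order the probabilities were given): (2, 2, 2, 2). L_avg = sum(p_i * l_i) = 3/13*2 + 2/13*2 + 5/13*2 + 3/13*2 = 2

2.0 bits


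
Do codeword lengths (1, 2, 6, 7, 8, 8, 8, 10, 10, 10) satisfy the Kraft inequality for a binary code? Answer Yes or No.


Kraft sum = sum(2^(-l_i)) = 0.7881, need <= 1. Result: satisfied (a binary prefix-free code with these lengths exists)

Yes


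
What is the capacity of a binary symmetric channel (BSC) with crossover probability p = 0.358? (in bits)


H(p) = -p*log2(p) - (1-p)*log2(1-p) = -0.358*log2(0.358) - 0.642*log2(0.642) = 0.530545 + 0.410466 = 0.941. C = 1 - H(p) = 1 - 0.941 = 0.059

0.059 bits


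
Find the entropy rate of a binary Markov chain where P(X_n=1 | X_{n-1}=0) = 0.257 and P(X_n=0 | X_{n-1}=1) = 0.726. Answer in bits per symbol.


Stationary distribution: pi_0 = p10/(p01+p10) = 0.7386, pi_1 = 0.2614. Entropy rate H' = pi_0*H(p01) + pi_1*H(p10) = 0.7386*0.8222 + 0.2614*0.8471 = 0.8287

0.8287 bits/symbol


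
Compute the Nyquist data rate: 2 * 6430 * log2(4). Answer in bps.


Rate = 2 * B * log2(M) = 2 * 6430 * 2.0 = 25720.0

25720.0 bps


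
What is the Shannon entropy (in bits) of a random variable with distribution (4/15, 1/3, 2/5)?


H = -sum(p_i * log2(p_i)). Terms: -(4/15)*log2(4/15) = 0.508504; -(1/3)*log2(1/3) = 0.528321; -(2/5)*log2(2/5) = 0.528771. H = 0.508504 + 0.528321 + 0.528771 = 1.5656

1.5656 bits


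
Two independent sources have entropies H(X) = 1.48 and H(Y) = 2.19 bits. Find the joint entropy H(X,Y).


For independent variables, H(X,Y) = H(X) + H(Y) = 1.48 + 2.19 = 3.67

3.67 bits


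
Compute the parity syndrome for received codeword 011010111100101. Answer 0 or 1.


Syndrome = XOR of all bits = 0 XOR 1 XOR 1 XOR 0 XOR 1 XOR 0 XOR 1 XOR 1 XOR 1 XOR 1 XOR 0 XOR 0 XOR 1 XOR 0 XOR 1 = 1

1


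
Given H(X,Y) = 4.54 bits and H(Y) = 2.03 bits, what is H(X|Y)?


H(X|Y) = H(X,Y) - H(Y) = 4.54 - 2.03 = 2.51

2.51 bits


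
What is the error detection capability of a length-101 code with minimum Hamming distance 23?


Detection capability = d_min - 1 = 23 - 1 = 22

22 errors


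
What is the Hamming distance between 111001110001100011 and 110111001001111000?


Count differing positions: . . ^ ^ ^ . ^ ^ ^ . . . . ^ ^ . ^ ^ = 10 differences

10


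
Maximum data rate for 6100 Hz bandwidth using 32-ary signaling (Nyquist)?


Rate = 2 * B * log2(M) = 2 * 6100 * 5.0 = 61000.0

61000.0 bps


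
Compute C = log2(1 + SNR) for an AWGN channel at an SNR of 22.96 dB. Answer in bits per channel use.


SNR_linear = 10^(22.96/10) = 197.697; C = log2(1 + SNR_linear) = log2(1 + 197.697) = 7.6344

7.6344 bits/channel use


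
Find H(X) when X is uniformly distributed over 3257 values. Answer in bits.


H = log2(n) = log2(3257) = 11.6693

11.6693 bits


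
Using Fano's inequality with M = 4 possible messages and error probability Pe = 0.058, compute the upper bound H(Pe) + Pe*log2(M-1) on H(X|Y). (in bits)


H(Pe) = -Pe*log2(Pe) - (1-Pe)*log2(1-Pe) = -0.058*log2(0.058) - 0.942*log2(0.942) = 0.238253 + 0.081201 = 0.3195. Pe*log2(M-1) = 0.058*log2(3) = 0.091928. Bound = H(Pe) + Pe*log2(M-1) = 0.238253 + 0.081201 + 0.091928 = 0.4114

0.4114 bits


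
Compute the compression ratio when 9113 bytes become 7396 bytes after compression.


Ratio = original / compressed = 9113 / 7396 = 1.2322

1.2322


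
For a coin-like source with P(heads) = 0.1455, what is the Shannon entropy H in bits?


H = -p*log2(p) - (1-p)*log2(1-p). -0.1455*log2(0.1455) = 0.404622; -0.8545*log2(0.8545) = 0.193841. H = 0.404622 + 0.193841 = 0.5985

0.5985 bits


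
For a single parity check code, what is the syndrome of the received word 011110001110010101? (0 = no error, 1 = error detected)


Syndrome = XOR of all bits = 0 XOR 1 XOR 1 XOR 1 XOR 1 XOR 0 XOR 0 XOR 0 XOR 1 XOR 1 XOR 1 XOR 0 XOR 0 XOR 1 XOR 0 XOR 1 XOR 0 XOR 1 = 0

0


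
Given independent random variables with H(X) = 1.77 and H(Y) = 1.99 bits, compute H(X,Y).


For independent variables, H(X,Y) = H(X) + H(Y) = 1.77 + 1.99 = 3.76

3.76 bits


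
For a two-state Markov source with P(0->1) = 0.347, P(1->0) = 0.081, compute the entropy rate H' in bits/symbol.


Stationary distribution: pi_0 = p10/(p01+p10) = 0.1893, pi_1 = 0.8107. Entropy rate H' = pi_0*H(p01) + pi_1*H(p10) = 0.1893*0.9314 + 0.8107*0.4057 = 0.5052

0.5052 bits/symbol


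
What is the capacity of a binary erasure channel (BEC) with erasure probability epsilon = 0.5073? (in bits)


C = 1 - epsilon = 1 - 0.5073 = 0.4927

0.4927 bits


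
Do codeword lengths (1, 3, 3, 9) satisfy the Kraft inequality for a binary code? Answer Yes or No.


Kraft sum = sum(2^(-l_i)) = 0.752, need <= 1. Result: satisfied (a binary prefix-free code with these lengths exists)

Yes


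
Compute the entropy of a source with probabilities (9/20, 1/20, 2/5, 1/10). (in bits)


H = -sum(p_i * log2(p_i)). Terms: -(9/20)*log2(9/20) = 0.518401; -(1/20)*log2(1/20) = 0.216096; -(2/5)*log2(2/5) = 0.528771; -(1/10)*log2(1/10) = 0.332193. H = 0.518401 + 0.216096 + 0.528771 + 0.332193 = 1.5955

1.5955 bits


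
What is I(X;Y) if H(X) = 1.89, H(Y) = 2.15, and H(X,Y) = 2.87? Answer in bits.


I(X;Y) = H(X) + H(Y) - H(X,Y) = 1.89 + 2.15 - 2.87 = 1.17

1.17 bits


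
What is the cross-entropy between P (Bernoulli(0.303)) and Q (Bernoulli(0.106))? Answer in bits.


H(P,Q) = -p*log2(q) - (1-p)*log2(1-q). -0.303*log2(0.106) = 0.981073; -0.697*log2(0.894) = 0.112672. H(P,Q) = 0.981073 + 0.112672 = 1.0937

1.0937 bits


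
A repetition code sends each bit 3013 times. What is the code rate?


Rate = k/n = 1/3013

1/3013


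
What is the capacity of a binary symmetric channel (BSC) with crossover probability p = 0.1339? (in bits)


H(p) = -p*log2(p) - (1-p)*log2(1-p) = -0.1339*log2(0.1339) - 0.8661*log2(0.8661) = 0.388413 + 0.179624 = 0.568. C = 1 - H(p) = 1 - 0.568 = 0.432

0.432 bits


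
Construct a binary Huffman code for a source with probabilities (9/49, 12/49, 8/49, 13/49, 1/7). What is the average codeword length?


Huffman construction (repeatedly merge the two least-probable nodes; each merge adds 1 bit to every symbol beneath it): 1/7 + 8/49 = 15/49; 9/49 + 12/49 = 3/7; 13/49 + 15/49 = 4/7; 3/7 + 4/7 = 1. Resulting codeword lengths (in the order the probabilities were given): (2, 2, 3, 2, 3). L_avg = sum(p_i * l_i) = 9/49*2 + 12/49*2 + 8/49*3 + 13/49*2 + 1/7*3 = 113/49 = 2.3061

2.3061 bits


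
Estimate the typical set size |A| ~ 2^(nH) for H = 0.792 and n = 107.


log2|A_typical| = nH = 107 * 0.792 = 84.744, so |A_typical| ~ 2^84.744 = 3.240e+25

3.240e+25


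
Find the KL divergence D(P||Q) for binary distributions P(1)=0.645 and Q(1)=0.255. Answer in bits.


KL = p*log2(p/q) + (1-p)*log2((1-p)/(1-q)) = 0.645*log2(0.645/0.255) + 0.355*log2(0.355/0.745) = 0.4839

0.4839 bits


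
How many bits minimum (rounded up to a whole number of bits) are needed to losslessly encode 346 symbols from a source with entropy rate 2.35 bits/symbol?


Minimum bits >= n * H = 346 * 2.35 = 813.1, rounded up to a whole number of bits = 814

814 bits


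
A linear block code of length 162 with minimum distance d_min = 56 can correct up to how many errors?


Correction capability = floor((d-1)/2) = floor((56-1)/2) = 27

27 errors


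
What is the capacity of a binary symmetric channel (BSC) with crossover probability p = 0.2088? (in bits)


H(p) = -p*log2(p) - (1-p)*log2(1-p) = -0.2088*log2(0.2088) - 0.7912*log2(0.7912) = 0.471848 + 0.267335 = 0.7392. C = 1 - H(p) = 1 - 0.7392 = 0.2608

0.2608 bits


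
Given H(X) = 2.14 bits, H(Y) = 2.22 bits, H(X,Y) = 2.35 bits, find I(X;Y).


I(X;Y) = H(X) + H(Y) - H(X,Y) = 2.14 + 2.22 - 2.35 = 2.01

2.01 bits


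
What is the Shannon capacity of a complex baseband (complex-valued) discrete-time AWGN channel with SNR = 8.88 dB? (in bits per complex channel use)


SNR_linear = 10^(8.88/10) = 7.7268; C = log2(1 + SNR_linear) = log2(1 + 7.7268) = 3.1255

3.1255 bits/channel use


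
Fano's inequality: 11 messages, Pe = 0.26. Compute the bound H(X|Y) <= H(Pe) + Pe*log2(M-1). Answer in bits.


H(Pe) = -Pe*log2(Pe) - (1-Pe)*log2(1-Pe) = -0.26*log2(0.26) - 0.74*log2(0.74) = 0.505288 + 0.321458 = 0.8267. Pe*log2(M-1) = 0.26*log2(10) = 0.863701. Bound = H(Pe) + Pe*log2(M-1) = 0.505288 + 0.321458 + 0.863701 = 1.6904

1.6904 bits


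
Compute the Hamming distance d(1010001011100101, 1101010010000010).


Count differing positions: . ^ ^ ^ . ^ ^ . . ^ ^ . . ^ ^ ^ = 10 differences

10


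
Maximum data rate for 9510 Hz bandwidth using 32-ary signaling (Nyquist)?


Rate = 2 * B * log2(M) = 2 * 9510 * 5.0 = 95100.0

95100.0 bps


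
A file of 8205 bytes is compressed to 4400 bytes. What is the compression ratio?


Ratio = original / compressed = 8205 / 4400 = 1.8648

1.8648


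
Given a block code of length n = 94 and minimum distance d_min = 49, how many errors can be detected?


Detection capability = d_min - 1 = 49 - 1 = 48

48 errors


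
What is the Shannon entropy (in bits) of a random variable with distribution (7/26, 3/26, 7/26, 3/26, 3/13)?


H = -sum(p_i * log2(p_i)). Terms: -(7/26)*log2(7/26) = 0.509677; -(3/26)*log2(3/26) = 0.359478; -(7/26)*log2(7/26) = 0.509677; -(3/26)*log2(3/26) = 0.359478; -(3/13)*log2(3/13) = 0.488187. H = 0.509677 + 0.359478 + 0.509677 + 0.359478 + 0.488187 = 2.2265

2.2265 bits


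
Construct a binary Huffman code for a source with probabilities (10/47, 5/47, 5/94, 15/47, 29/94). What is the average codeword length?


Huffman construction (repeatedly merge the two least-probable nodes; each merge adds 1 bit to every symbol beneath it): 5/94 + 5/47 = 15/94; 15/94 + 10/47 = 35/94; 29/94 + 15/47 = 59/94; 35/94 + 59/94 = 1. Resulting codeword lengths (in the order the probabilities were given): (2, 3, 3, 2, 2). L_avg = sum(p_i * l_i) = 10/47*2 + 5/47*3 + 5/94*3 + 15/47*2 + 29/94*2 = 203/94 = 2.1596

2.1596 bits


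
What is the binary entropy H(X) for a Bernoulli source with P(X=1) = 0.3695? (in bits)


H = -p*log2(p) - (1-p)*log2(1-p). -0.3695*log2(0.3695) = 0.530733; -0.6305*log2(0.6305) = 0.419555. H = 0.530733 + 0.419555 = 0.9503

0.9503 bits


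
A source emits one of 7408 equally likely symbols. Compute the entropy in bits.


H = log2(n) = log2(7408) = 12.8549

12.8549 bits


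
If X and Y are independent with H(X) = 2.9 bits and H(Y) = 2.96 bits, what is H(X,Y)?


For independent variables, H(X,Y) = H(X) + H(Y) = 2.9 + 2.96 = 5.86

5.86 bits


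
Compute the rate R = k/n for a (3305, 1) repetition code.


Rate = k/n = 1/3305

1/3305


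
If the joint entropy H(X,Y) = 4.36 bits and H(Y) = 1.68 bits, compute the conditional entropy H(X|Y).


H(X|Y) = H(X,Y) - H(Y) = 4.36 - 1.68 = 2.68

2.68 bits


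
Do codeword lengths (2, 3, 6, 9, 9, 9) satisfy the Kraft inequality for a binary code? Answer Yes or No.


Kraft sum = sum(2^(-l_i)) = 0.3965, need <= 1. Result: satisfied (a binary prefix-free code with these lengths exists)

Yes


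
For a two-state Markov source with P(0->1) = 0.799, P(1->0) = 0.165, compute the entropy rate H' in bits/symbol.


Stationary distribution: pi_0 = p10/(p01+p10) = 0.1712, pi_1 = 0.8288. Entropy rate H' = pi_0*H(p01) + pi_1*H(p10) = 0.1712*0.7239 + 0.8288*0.6461 = 0.6595

0.6595 bits/symbol


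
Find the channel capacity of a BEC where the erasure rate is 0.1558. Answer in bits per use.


C = 1 - epsilon = 1 - 0.1558 = 0.8442

0.8442 bits


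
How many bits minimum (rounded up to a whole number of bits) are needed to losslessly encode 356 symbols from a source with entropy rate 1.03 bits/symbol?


Minimum bits >= n * H = 356 * 1.03 = 366.68, rounded up to a whole number of bits = 367

367 bits


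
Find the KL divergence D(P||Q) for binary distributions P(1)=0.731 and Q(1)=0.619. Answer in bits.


KL = p*log2(p/q) + (1-p)*log2((1-p)/(1-q)) = 0.731*log2(0.731/0.619) + 0.269*log2(0.269/0.381) = 0.0403

0.0403 bits


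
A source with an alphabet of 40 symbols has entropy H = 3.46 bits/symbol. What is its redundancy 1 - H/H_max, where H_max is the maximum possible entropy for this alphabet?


H_max = log2(K) = log2(40) = 5.3219 bits/symbol. Redundancy = 1 - H/H_max = 1 - 3.46/5.3219 = 1 - 0.6501 = 0.3499

0.3499


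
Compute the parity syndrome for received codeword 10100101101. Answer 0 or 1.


Syndrome = XOR of all bits = 1 XOR 0 XOR 1 XOR 0 XOR 0 XOR 1 XOR 0 XOR 1 XOR 1 XOR 0 XOR 1 = 0

0


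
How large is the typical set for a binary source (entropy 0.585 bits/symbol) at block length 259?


log2|A_typical| = nH = 259 * 0.585 = 151.515, so |A_typical| ~ 2^151.515 = 4.079e+45

4.079e+45


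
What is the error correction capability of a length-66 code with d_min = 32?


Correction capability = floor((d-1)/2) = floor((32-1)/2) = 15

15 errors


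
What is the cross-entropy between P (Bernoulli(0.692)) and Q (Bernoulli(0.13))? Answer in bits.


H(P,Q) = -p*log2(q) - (1-p)*log2(1-q). -0.692*log2(0.13) = 2.036844; -0.308*log2(0.87) = 0.061881. H(P,Q) = 2.036844 + 0.061881 = 2.0987

2.0987 bits


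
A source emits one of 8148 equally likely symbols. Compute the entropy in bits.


H = log2(n) = log2(8148) = 12.9922

12.9922 bits


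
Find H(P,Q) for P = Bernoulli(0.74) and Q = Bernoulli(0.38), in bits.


H(P,Q) = -p*log2(q) - (1-p)*log2(1-q). -0.74*log2(0.38) = 1.032987; -0.26*log2(0.62) = 0.179312. H(P,Q) = 1.032987 + 0.179312 = 1.2123

1.2123 bits


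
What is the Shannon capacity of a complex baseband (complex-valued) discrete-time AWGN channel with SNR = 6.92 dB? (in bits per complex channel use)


SNR_linear = 10^(6.92/10) = 4.9204; C = log2(1 + SNR_linear) = log2(1 + 4.9204) = 2.5657

2.5657 bits/channel use


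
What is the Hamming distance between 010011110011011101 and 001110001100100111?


Count differing positions: . ^ ^ ^ . ^ ^ ^ ^ ^ ^ ^ ^ ^ ^ . ^ . = 14 differences

14


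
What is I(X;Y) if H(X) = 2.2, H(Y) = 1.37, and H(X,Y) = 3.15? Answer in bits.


I(X;Y) = H(X) + H(Y) - H(X,Y) = 2.2 + 1.37 - 3.15 = 0.42

0.42 bits


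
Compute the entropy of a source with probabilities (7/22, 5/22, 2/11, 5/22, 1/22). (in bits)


H = -sum(p_i * log2(p_i)). Terms: -(7/22)*log2(7/22) = 0.525661; -(5/22)*log2(5/22) = 0.485796; -(2/11)*log2(2/11) = 0.447169; -(5/22)*log2(5/22) = 0.485796; -(1/22)*log2(1/22) = 0.202701. H = 0.525661 + 0.485796 + 0.447169 + 0.485796 + 0.202701 = 2.1471

2.1471 bits


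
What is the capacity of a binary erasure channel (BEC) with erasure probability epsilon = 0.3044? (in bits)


C = 1 - epsilon = 1 - 0.3044 = 0.6956

0.6956 bits


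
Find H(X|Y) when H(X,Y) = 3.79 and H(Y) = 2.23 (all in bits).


H(X|Y) = H(X,Y) - H(Y) = 3.79 - 2.23 = 1.56

1.56 bits


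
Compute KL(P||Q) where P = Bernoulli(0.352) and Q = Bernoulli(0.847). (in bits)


KL = p*log2(p/q) + (1-p)*log2((1-p)/(1-q)) = 0.352*log2(0.352/0.847) + 0.648*log2(0.648/0.153) = 0.9035

0.9035 bits


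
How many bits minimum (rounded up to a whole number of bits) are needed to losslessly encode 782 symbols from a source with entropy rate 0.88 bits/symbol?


Minimum bits >= n * H = 782 * 0.88 = 688.16, rounded up to a whole number of bits = 689

689 bits


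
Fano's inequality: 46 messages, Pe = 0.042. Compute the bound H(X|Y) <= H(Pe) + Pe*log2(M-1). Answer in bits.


H(Pe) = -Pe*log2(Pe) - (1-Pe)*log2(1-Pe) = -0.042*log2(0.042) - 0.958*log2(0.958) = 0.192086 + 0.059303 = 0.2514. Pe*log2(M-1) = 0.042*log2(45) = 0.230658. Bound = H(Pe) + Pe*log2(M-1) = 0.192086 + 0.059303 + 0.230658 = 0.482

0.482 bits


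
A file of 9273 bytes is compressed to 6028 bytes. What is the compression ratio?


Ratio = original / compressed = 9273 / 6028 = 1.5383

1.5383


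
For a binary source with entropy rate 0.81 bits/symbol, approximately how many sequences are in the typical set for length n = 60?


log2|A_typical| = nH = 60 * 0.81 = 48.6, so |A_typical| ~ 2^48.6 = 4.266e+14

4.266e+14


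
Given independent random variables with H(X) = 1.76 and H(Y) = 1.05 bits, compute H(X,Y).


For independent variables, H(X,Y) = H(X) + H(Y) = 1.76 + 1.05 = 2.81

2.81 bits


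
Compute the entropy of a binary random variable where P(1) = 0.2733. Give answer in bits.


H = -p*log2(p) - (1-p)*log2(1-p). -0.2733*log2(0.2733) = 0.511465; -0.7267*log2(0.7267) = 0.334695. H = 0.511465 + 0.334695 = 0.8462

0.8462 bits


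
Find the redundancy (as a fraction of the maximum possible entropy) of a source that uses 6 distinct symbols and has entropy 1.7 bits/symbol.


H_max = log2(K) = log2(6) = 2.585 bits/symbol. Redundancy = 1 - H/H_max = 1 - 1.7/2.585 = 1 - 0.6576 = 0.3424

0.3424


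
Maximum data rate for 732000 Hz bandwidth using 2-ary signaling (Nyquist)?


Rate = 2 * B * log2(M) = 2 * 732000 * 1.0 = 1464000.0

1464000.0 bps


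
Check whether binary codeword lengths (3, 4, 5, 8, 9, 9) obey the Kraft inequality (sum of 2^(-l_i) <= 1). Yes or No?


Kraft sum = sum(2^(-l_i)) = 0.2266, need <= 1. Result: satisfied (a binary prefix-free code with these lengths exists)

Yes


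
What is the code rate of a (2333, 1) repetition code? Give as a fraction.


Rate = k/n = 1/2333

1/2333


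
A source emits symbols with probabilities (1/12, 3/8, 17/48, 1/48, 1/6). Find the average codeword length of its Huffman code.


Huffman construction (repeatedly merge the two least-probable nodes; each merge adds 1 bit to every symbol beneath it): 1/48 + 1/12 = 5/48; 5/48 + 1/6 = 13/48; 13/48 + 17/48 = 5/8; 3/8 + 5/8 = 1. Resulting codeword lengths (in the order the probabilities were given): (4, 1, 2, 4, 3). L_avg = sum(p_i * l_i) = 1/12*4 + 3/8*1 + 17/48*2 + 1/48*4 + 1/6*3 = 2

2.0 bits


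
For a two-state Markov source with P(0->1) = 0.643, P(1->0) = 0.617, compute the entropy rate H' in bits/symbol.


Stationary distribution: pi_0 = p10/(p01+p10) = 0.4897, pi_1 = 0.5103. Entropy rate H' = pi_0*H(p01) + pi_1*H(p10) = 0.4897*0.9402 + 0.5103*0.9601 = 0.9504

0.9504 bits/symbol


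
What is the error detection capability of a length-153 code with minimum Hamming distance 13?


Detection capability = d_min - 1 = 13 - 1 = 12

12 errors


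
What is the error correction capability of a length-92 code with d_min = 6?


Correction capability = floor((d-1)/2) = floor((6-1)/2) = 2

2 errors


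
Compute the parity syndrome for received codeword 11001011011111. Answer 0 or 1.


Syndrome = XOR of all bits = 1 XOR 1 XOR 0 XOR 0 XOR 1 XOR 0 XOR 1 XOR 1 XOR 0 XOR 1 XOR 1 XOR 1 XOR 1 XOR 1 = 0

0


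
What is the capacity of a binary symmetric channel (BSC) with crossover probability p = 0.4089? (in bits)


H(p) = -p*log2(p) - (1-p)*log2(1-p) = -0.4089*log2(0.4089) - 0.5911*log2(0.5911) = 0.527555 + 0.448365 = 0.9759. C = 1 - H(p) = 1 - 0.9759 = 0.0241

0.0241 bits


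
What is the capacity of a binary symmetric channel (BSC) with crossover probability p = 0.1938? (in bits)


H(p) = -p*log2(p) - (1-p)*log2(1-p) = -0.1938*log2(0.1938) - 0.8062*log2(0.8062) = 0.458794 + 0.250559 = 0.7094. C = 1 - H(p) = 1 - 0.7094 = 0.2906

0.2906 bits


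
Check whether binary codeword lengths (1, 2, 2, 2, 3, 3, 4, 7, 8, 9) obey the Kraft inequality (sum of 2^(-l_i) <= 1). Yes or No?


Kraft sum = sum(2^(-l_i)) = 1.5762, need <= 1. Result: violated (a binary prefix-free code with these lengths cannot exist)

No


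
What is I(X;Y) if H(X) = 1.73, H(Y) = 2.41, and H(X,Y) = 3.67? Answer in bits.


I(X;Y) = H(X) + H(Y) - H(X,Y) = 1.73 + 2.41 - 3.67 = 0.47

0.47 bits


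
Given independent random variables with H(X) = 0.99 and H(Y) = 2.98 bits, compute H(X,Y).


For independent variables, H(X,Y) = H(X) + H(Y) = 0.99 + 2.98 = 3.97

3.97 bits


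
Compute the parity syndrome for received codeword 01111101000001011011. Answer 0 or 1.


Syndrome = XOR of all bits = 0 XOR 1 XOR 1 XOR 1 XOR 1 XOR 1 XOR 0 XOR 1 XOR 0 XOR 0 XOR 0 XOR 0 XOR 0 XOR 1 XOR 0 XOR 1 XOR 1 XOR 0 XOR 1 XOR 1 = 1

1


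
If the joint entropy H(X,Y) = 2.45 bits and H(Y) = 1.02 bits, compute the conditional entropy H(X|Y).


H(X|Y) = H(X,Y) - H(Y) = 2.45 - 1.02 = 1.43

1.43 bits


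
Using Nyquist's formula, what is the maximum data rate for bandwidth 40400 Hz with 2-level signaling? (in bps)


Rate = 2 * B * log2(M) = 2 * 40400 * 1.0 = 80800.0

80800.0 bps


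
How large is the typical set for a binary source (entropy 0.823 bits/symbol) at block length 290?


log2|A_typical| = nH = 290 * 0.823 = 238.67, so |A_typical| ~ 2^238.67 = 7.028e+71

7.028e+71


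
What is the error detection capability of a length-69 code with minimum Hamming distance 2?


Detection capability = d_min - 1 = 2 - 1 = 1

1 errors


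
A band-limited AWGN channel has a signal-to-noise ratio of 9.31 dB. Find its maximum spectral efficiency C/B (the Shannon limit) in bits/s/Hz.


SNR_linear = 10^(9.31/10) = 8.531; C/B = log2(1 + SNR_linear) = log2(1 + 8.531) = 3.2526

3.2526 bits/s/Hz


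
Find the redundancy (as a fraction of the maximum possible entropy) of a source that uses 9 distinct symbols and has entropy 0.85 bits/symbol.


H_max = log2(K) = log2(9) = 3.1699 bits/symbol. Redundancy = 1 - H/H_max = 1 - 0.85/3.1699 = 1 - 0.2681 = 0.7319

0.7319


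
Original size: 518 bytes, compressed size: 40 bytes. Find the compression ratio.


Ratio = original / compressed = 518 / 40 = 12.95

12.95


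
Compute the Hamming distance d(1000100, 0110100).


Count differing positions: ^ ^ ^ . . . . = 3 differences

3


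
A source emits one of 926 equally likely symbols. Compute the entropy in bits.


H = log2(n) = log2(926) = 9.8549

9.8549 bits


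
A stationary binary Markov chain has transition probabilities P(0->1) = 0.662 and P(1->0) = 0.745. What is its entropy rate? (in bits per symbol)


Stationary distribution: pi_0 = p10/(p01+p10) = 0.5295, pi_1 = 0.4705. Entropy rate H' = pi_0*H(p01) + pi_1*H(p10) = 0.5295*0.9229 + 0.4705*0.8191 = 0.8741

0.8741 bits/symbol


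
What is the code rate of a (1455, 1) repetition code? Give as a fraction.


Rate = k/n = 1/1455

1/1455


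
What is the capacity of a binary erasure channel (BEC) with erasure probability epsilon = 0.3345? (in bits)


C = 1 - epsilon = 1 - 0.3345 = 0.6655

0.6655 bits


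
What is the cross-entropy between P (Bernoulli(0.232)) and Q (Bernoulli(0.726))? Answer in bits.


H(P,Q) = -p*log2(q) - (1-p)*log2(1-q). -0.232*log2(0.726) = 0.107174; -0.768*log2(0.274) = 1.434434. H(P,Q) = 0.107174 + 1.434434 = 1.5416

1.5416 bits


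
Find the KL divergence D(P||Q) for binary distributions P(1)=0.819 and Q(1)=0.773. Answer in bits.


KL = p*log2(p/q) + (1-p)*log2((1-p)/(1-q)) = 0.819*log2(0.819/0.773) + 0.181*log2(0.181/0.227) = 0.0092

0.0092 bits


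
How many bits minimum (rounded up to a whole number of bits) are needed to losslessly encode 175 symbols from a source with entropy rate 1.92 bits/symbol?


Minimum bits >= n * H = 175 * 1.92 = 336.0, rounded up to a whole number of bits = 336

336 bits


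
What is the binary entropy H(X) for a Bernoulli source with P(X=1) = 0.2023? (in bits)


H = -p*log2(p) - (1-p)*log2(1-p). -0.2023*log2(0.2023) = 0.466389; -0.7977*log2(0.7977) = 0.260115. H = 0.466389 + 0.260115 = 0.7265

0.7265 bits


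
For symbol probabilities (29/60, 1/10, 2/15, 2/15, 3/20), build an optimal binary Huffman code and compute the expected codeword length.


Huffman construction (repeatedly merge the two least-probable nodes; each merge adds 1 bit to every symbol beneath it): 1/10 + 2/15 = 7/30; 2/15 + 3/20 = 17/60; 7/30 + 17/60 = 31/60; 29/60 + 31/60 = 1. Resulting codeword lengths (in the order the probabilities were given): (1, 3, 3, 3, 3). L_avg = sum(p_i * l_i) = 29/60*1 + 1/10*3 + 2/15*3 + 2/15*3 + 3/20*3 = 61/30 = 2.0333

2.0333 bits


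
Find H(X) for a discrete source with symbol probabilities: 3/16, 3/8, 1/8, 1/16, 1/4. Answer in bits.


H = -sum(p_i * log2(p_i)). Terms: -(3/16)*log2(3/16) = 0.452820; -(3/8)*log2(3/8) = 0.530639; -(1/8)*log2(1/8) = 0.375000; -(1/16)*log2(1/16) = 0.250000; -(1/4)*log2(1/4) = 0.500000. H = 0.452820 + 0.530639 + 0.375000 + 0.250000 + 0.500000 = 2.1085

2.1085 bits
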